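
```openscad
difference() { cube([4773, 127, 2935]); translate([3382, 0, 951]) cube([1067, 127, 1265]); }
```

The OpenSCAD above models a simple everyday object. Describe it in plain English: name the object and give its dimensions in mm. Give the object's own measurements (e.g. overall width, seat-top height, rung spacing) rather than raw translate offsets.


A wall 4773 mm long (x), 127 mm thick (y), 2935 mm tall, with a rectangular window opening cut through it. The opening is 1067 mm wide and 1265 mm tall; its sill is at z = 951 mm and its near (−x) edge is 3382 mm from the wall's −x end. The opening passes through the full wall thickness.


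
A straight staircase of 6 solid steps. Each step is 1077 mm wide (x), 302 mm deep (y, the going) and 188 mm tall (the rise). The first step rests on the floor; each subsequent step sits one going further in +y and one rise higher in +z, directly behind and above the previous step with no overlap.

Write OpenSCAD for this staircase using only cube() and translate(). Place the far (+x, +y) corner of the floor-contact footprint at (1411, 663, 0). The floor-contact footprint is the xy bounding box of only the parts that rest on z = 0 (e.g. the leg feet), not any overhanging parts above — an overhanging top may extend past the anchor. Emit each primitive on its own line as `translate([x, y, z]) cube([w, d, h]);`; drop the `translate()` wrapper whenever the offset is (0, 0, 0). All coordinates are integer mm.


translate([334, 361, 0]) cube([1077, 302, 188]);
translate([334, 663, 188]) cube([1077, 302, 188]);
translate([334, 965, 376]) cube([1077, 302, 188]);
translate([334, 1267, 564]) cube([1077, 302, 188]);
translate([334, 1569, 752]) cube([1077, 302, 188]);
translate([334, 1871, 940]) cube([1077, 302, 188]);


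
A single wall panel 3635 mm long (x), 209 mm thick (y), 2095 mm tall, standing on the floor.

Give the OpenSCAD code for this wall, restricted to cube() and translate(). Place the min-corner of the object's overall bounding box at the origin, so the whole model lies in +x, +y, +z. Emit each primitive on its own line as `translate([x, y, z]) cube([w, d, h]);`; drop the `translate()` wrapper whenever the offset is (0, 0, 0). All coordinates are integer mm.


cube([3635, 209, 2095]);


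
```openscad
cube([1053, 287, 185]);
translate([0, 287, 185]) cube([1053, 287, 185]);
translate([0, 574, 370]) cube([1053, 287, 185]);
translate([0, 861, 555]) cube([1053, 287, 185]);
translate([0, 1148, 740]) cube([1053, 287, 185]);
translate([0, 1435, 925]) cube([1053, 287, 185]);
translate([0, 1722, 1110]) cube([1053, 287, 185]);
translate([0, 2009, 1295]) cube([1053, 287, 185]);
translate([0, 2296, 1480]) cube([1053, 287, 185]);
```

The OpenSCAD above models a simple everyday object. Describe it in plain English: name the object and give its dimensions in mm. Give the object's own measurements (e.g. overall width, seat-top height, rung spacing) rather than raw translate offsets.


A straight staircase of 9 solid steps. Each step is 1053 mm wide (x), 287 mm deep (y, the going) and 185 mm tall (the rise). The first step rests on the floor; each subsequent step sits one going further in +y and one rise higher in +z, directly behind and above the previous step with no overlap.


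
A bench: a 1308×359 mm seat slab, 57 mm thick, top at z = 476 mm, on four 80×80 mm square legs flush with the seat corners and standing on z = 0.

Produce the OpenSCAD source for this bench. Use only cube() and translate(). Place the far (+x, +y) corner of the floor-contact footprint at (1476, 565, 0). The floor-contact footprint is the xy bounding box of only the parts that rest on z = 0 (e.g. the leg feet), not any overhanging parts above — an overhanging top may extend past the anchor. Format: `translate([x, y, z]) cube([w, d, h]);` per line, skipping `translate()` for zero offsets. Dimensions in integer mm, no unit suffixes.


translate([168, 206, 419]) cube([1308, 359, 57]);
translate([168, 206, 0]) cube([80, 80, 419]);
translate([168, 485, 0]) cube([80, 80, 419]);
translate([1396, 206, 0]) cube([80, 80, 419]);
translate([1396, 485, 0]) cube([80, 80, 419]);


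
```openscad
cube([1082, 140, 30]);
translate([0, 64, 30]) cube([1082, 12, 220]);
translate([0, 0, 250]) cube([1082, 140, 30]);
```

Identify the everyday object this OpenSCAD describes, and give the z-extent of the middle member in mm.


An I-beam. The web height is 220 mm.

Two wide flanges with a thin centred web — an I-beam. Overall 280 mm minus two 30 mm flanges gives a web of 280 − 2·30 = 220 mm.


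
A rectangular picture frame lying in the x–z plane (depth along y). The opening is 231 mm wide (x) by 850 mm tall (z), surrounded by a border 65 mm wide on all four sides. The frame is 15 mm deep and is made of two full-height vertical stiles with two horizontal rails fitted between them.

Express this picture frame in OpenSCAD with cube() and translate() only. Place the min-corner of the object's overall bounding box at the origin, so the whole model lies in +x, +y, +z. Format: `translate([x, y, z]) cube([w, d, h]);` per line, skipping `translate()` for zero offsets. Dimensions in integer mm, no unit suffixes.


cube([65, 15, 980]);
translate([296, 0, 0]) cube([65, 15, 980]);
translate([65, 0, 0]) cube([231, 15, 65]);
translate([65, 0, 915]) cube([231, 15, 65]);


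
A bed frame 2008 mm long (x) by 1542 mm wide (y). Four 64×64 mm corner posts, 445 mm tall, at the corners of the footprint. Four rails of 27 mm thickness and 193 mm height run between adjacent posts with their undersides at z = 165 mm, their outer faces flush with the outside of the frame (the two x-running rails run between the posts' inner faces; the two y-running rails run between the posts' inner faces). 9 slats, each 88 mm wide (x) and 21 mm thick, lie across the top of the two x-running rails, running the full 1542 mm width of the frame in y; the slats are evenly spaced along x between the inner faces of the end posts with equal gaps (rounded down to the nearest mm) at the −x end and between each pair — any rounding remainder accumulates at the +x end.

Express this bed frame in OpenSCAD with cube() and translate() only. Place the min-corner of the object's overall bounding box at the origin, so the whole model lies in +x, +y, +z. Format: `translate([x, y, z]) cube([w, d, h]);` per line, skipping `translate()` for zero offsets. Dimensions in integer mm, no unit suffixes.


cube([64, 64, 445]);
translate([0, 1478, 0]) cube([64, 64, 445]);
translate([1944, 0, 0]) cube([64, 64, 445]);
translate([1944, 1478, 0]) cube([64, 64, 445]);
translate([64, 0, 165]) cube([1880, 27, 193]);
translate([64, 1515, 165]) cube([1880, 27, 193]);
translate([0, 64, 165]) cube([27, 1414, 193]);
translate([1981, 64, 165]) cube([27, 1414, 193]);
translate([172, 0, 358]) cube([88, 1542, 21]);
translate([368, 0, 358]) cube([88, 1542, 21]);
translate([564, 0, 358]) cube([88, 1542, 21]);
translate([760, 0, 358]) cube([88, 1542, 21]);
translate([956, 0, 358]) cube([88, 1542, 21]);
translate([1152, 0, 358]) cube([88, 1542, 21]);
translate([1348, 0, 358]) cube([88, 1542, 21]);
translate([1544, 0, 358]) cube([88, 1542, 21]);
translate([1740, 0, 358]) cube([88, 1542, 21]);


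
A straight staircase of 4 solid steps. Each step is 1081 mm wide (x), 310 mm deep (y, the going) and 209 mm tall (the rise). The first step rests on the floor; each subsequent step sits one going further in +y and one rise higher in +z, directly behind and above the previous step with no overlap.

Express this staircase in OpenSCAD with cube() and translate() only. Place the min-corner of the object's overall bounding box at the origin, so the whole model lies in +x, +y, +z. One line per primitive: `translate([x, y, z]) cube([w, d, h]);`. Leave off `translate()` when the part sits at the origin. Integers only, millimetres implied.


cube([1081, 310, 209]);
translate([0, 310, 209]) cube([1081, 310, 209]);
translate([0, 620, 418]) cube([1081, 310, 209]);
translate([0, 930, 627]) cube([1081, 310, 209]);


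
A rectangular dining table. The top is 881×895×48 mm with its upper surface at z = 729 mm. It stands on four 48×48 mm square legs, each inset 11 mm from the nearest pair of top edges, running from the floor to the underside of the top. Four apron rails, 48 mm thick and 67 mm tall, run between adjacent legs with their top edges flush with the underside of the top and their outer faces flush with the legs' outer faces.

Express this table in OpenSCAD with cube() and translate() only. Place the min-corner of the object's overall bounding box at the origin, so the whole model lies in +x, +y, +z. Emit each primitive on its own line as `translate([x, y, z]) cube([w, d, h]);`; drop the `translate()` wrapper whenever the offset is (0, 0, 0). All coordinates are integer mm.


translate([0, 0, 681]) cube([881, 895, 48]);
translate([11, 11, 0]) cube([48, 48, 681]);
translate([822, 11, 0]) cube([48, 48, 681]);
translate([11, 836, 0]) cube([48, 48, 681]);
translate([822, 836, 0]) cube([48, 48, 681]);
translate([59, 11, 614]) cube([763, 48, 67]);
translate([59, 836, 614]) cube([763, 48, 67]);
translate([11, 59, 614]) cube([48, 777, 67]);
translate([822, 59, 614]) cube([48, 777, 67]);


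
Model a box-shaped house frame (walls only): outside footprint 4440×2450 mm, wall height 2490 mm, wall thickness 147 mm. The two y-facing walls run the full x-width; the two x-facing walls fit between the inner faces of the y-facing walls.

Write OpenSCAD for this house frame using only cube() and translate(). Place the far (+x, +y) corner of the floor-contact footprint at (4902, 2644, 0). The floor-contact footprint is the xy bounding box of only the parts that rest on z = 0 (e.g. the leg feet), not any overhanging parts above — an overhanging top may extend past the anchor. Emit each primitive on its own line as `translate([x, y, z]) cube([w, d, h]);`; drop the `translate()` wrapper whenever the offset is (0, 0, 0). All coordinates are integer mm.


translate([462, 194, 0]) cube([4440, 147, 2490]);
translate([462, 2497, 0]) cube([4440, 147, 2490]);
translate([462, 341, 0]) cube([147, 2156, 2490]);
translate([4755, 341, 0]) cube([147, 2156, 2490]);


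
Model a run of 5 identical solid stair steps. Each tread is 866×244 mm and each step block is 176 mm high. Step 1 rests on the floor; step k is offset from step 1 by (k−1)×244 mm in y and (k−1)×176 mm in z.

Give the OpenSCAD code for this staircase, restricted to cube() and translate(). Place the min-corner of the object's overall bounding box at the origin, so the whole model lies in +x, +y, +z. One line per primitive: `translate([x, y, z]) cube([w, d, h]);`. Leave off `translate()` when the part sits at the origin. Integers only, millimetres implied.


cube([866, 244, 176]);
translate([0, 244, 176]) cube([866, 244, 176]);
translate([0, 488, 352]) cube([866, 244, 176]);
translate([0, 732, 528]) cube([866, 244, 176]);
translate([0, 976, 704]) cube([866, 244, 176]);


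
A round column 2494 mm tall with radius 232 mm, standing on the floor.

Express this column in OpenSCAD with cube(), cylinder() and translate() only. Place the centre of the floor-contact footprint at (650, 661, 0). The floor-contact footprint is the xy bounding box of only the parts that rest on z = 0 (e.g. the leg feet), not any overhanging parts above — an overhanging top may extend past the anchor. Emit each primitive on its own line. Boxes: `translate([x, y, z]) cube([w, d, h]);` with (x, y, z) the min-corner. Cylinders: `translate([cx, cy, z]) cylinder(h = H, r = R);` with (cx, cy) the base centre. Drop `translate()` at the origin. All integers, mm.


translate([650, 661, 0]) cylinder(h = 2494, r = 232);


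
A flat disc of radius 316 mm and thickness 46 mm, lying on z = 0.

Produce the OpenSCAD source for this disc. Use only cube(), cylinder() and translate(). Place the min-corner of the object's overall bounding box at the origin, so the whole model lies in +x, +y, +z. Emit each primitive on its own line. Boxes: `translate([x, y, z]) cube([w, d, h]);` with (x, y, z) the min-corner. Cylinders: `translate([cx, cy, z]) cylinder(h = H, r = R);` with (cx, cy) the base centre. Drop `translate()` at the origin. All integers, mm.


translate([316, 316, 0]) cylinder(h = 46, r = 316);


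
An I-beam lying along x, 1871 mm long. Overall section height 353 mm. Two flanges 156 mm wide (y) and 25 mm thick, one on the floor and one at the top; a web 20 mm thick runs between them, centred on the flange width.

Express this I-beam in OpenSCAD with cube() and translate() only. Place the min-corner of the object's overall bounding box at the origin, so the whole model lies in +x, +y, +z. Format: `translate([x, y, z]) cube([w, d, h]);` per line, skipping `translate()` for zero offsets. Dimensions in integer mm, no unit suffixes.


cube([1871, 156, 25]);
translate([0, 68, 25]) cube([1871, 20, 303]);
translate([0, 0, 328]) cube([1871, 156, 25]);


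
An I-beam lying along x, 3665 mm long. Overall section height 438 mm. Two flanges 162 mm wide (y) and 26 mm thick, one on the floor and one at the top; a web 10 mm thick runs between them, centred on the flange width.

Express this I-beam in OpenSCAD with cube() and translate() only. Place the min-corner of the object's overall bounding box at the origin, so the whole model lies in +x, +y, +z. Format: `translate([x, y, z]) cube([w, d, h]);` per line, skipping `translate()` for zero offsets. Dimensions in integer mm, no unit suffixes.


cube([3665, 162, 26]);
translate([0, 76, 26]) cube([3665, 10, 386]);
translate([0, 0, 412]) cube([3665, 162, 26]);


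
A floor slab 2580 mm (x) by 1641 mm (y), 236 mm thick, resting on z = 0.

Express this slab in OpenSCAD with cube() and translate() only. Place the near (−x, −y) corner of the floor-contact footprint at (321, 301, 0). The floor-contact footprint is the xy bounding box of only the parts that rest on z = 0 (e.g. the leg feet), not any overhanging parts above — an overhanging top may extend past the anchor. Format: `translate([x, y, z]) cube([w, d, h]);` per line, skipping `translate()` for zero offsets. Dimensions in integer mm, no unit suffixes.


translate([321, 301, 0]) cube([2580, 1641, 236]);


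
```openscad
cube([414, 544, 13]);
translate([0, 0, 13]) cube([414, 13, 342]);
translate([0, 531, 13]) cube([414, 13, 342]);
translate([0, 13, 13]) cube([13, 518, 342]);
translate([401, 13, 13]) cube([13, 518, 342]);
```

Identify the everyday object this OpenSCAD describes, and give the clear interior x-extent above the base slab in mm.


An open box. The internal width is 388 mm.

A 414×544 base slab with four walls standing on it — an open box. The base is 414 mm wide and the walls are 13 mm thick, so the internal width is 414 − 2 × 13 = 388 mm.


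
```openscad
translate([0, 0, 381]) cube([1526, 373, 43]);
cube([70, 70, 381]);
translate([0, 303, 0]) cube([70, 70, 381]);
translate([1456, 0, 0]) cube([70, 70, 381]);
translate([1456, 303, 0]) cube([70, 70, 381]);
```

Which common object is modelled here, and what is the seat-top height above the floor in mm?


A bench. The seat-top height is 424 mm.

A long slab on four corner posts — a bench. The slab sits at z = 381 with thickness 43, so the top is 381 + 43 = 424 mm.


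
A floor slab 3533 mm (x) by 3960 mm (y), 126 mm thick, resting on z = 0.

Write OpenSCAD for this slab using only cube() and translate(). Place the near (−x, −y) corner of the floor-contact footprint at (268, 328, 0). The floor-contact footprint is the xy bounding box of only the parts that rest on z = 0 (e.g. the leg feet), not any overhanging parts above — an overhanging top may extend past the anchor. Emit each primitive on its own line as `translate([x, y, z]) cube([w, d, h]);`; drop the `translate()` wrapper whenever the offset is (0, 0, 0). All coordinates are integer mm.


translate([268, 328, 0]) cube([3533, 3960, 126]);


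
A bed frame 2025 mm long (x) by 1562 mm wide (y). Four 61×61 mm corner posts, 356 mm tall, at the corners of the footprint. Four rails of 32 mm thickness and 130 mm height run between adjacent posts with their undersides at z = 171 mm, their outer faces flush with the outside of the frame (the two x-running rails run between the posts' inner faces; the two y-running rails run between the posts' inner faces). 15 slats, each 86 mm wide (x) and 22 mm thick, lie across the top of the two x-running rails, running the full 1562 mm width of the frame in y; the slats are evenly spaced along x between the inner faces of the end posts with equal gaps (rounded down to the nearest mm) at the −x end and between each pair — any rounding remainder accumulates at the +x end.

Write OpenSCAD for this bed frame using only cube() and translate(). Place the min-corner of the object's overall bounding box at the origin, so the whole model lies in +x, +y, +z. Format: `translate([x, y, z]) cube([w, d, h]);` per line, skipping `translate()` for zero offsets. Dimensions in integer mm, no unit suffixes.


cube([61, 61, 356]);
translate([0, 1501, 0]) cube([61, 61, 356]);
translate([1964, 0, 0]) cube([61, 61, 356]);
translate([1964, 1501, 0]) cube([61, 61, 356]);
translate([61, 0, 171]) cube([1903, 32, 130]);
translate([61, 1530, 171]) cube([1903, 32, 130]);
translate([0, 61, 171]) cube([32, 1440, 130]);
translate([1993, 61, 171]) cube([32, 1440, 130]);
translate([99, 0, 301]) cube([86, 1562, 22]);
translate([223, 0, 301]) cube([86, 1562, 22]);
translate([347, 0, 301]) cube([86, 1562, 22]);
translate([471, 0, 301]) cube([86, 1562, 22]);
translate([595, 0, 301]) cube([86, 1562, 22]);
translate([719, 0, 301]) cube([86, 1562, 22]);
translate([843, 0, 301]) cube([86, 1562, 22]);
translate([967, 0, 301]) cube([86, 1562, 22]);
translate([1091, 0, 301]) cube([86, 1562, 22]);
translate([1215, 0, 301]) cube([86, 1562, 22]);
translate([1339, 0, 301]) cube([86, 1562, 22]);
translate([1463, 0, 301]) cube([86, 1562, 22]);
translate([1587, 0, 301]) cube([86, 1562, 22]);
translate([1711, 0, 301]) cube([86, 1562, 22]);
translate([1835, 0, 301]) cube([86, 1562, 22]);


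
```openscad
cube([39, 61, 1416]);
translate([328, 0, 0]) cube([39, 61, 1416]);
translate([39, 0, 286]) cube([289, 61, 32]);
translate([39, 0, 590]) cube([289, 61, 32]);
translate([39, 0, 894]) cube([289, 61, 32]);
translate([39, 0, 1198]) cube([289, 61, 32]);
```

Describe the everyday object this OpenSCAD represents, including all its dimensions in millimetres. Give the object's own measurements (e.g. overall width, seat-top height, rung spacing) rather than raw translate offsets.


A straight ladder. Two 39×61 mm vertical rails, 1416 mm tall, stand 367 mm apart (outside-to-outside) with their front faces coplanar on the −y side. 4 rungs, each 61 mm deep and 32 mm tall, span between the inner faces of the rails, front faces flush with the rails. The lowest rung's underside is at z = 286 mm and rungs are spaced 304 mm apart (underside to underside).


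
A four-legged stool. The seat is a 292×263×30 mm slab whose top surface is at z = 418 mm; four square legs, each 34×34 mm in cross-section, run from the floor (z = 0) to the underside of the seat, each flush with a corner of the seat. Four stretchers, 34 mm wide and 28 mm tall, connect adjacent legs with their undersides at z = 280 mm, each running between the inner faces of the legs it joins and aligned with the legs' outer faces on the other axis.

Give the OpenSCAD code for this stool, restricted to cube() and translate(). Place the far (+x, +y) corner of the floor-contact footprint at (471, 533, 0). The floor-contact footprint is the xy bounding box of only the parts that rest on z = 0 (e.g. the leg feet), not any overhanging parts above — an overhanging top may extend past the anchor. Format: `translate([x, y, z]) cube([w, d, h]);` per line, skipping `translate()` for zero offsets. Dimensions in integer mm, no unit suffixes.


translate([179, 270, 388]) cube([292, 263, 30]);
translate([179, 270, 0]) cube([34, 34, 388]);
translate([437, 270, 0]) cube([34, 34, 388]);
translate([179, 499, 0]) cube([34, 34, 388]);
translate([437, 499, 0]) cube([34, 34, 388]);
translate([213, 270, 280]) cube([224, 34, 28]);
translate([213, 499, 280]) cube([224, 34, 28]);
translate([179, 304, 280]) cube([34, 195, 28]);
translate([437, 304, 280]) cube([34, 195, 28]);


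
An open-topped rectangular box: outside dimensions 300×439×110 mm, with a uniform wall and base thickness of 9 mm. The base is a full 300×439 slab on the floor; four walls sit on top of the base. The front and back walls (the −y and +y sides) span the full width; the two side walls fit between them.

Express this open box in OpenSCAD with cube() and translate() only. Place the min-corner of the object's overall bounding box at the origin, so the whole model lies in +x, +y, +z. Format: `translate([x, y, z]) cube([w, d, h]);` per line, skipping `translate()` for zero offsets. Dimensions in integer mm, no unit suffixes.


cube([300, 439, 9]);
translate([0, 0, 9]) cube([300, 9, 101]);
translate([0, 430, 9]) cube([300, 9, 101]);
translate([0, 9, 9]) cube([9, 421, 101]);
translate([291, 9, 9]) cube([9, 421, 101]);


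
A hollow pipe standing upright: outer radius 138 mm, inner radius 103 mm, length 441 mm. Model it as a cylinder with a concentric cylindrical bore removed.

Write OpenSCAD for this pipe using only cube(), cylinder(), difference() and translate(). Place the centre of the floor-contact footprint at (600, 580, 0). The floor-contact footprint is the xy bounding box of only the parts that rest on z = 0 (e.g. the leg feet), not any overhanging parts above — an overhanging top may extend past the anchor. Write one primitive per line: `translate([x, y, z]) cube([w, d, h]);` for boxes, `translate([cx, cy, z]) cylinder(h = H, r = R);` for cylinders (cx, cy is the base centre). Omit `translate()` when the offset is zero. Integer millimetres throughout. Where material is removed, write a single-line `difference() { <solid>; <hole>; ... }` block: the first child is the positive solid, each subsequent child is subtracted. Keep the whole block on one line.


difference() { translate([600, 580, 0]) cylinder(h = 441, r = 138); translate([600, 580, 0]) cylinder(h = 441, r = 103); }


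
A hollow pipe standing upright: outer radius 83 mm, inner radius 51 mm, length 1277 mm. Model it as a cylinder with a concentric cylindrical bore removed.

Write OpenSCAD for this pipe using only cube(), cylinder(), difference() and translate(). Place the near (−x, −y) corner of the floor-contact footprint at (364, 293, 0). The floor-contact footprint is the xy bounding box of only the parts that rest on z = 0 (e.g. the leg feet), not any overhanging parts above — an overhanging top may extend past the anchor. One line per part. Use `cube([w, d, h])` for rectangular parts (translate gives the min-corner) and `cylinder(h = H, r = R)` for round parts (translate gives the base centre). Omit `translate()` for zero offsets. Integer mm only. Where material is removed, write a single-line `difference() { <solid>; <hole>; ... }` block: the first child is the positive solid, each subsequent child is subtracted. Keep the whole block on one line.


difference() { translate([447, 376, 0]) cylinder(h = 1277, r = 83); translate([447, 376, 0]) cylinder(h = 1277, r = 51); }


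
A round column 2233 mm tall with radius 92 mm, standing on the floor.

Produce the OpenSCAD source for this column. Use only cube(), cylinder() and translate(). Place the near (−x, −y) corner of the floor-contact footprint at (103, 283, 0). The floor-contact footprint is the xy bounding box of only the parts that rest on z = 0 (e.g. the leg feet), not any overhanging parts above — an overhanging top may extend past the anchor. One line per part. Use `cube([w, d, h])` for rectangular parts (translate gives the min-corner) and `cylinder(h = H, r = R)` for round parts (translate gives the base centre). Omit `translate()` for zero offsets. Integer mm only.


translate([195, 375, 0]) cylinder(h = 2233, r = 92);


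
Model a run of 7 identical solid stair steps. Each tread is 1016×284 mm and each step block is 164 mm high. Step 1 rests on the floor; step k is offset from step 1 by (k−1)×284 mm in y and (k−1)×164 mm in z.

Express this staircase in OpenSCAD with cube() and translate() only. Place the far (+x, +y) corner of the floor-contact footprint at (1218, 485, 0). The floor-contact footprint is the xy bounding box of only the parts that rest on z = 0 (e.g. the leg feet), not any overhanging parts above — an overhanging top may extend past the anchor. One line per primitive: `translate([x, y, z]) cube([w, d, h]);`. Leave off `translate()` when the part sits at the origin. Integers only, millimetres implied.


translate([202, 201, 0]) cube([1016, 284, 164]);
translate([202, 485, 164]) cube([1016, 284, 164]);
translate([202, 769, 328]) cube([1016, 284, 164]);
translate([202, 1053, 492]) cube([1016, 284, 164]);
translate([202, 1337, 656]) cube([1016, 284, 164]);
translate([202, 1621, 820]) cube([1016, 284, 164]);
translate([202, 1905, 984]) cube([1016, 284, 164]);


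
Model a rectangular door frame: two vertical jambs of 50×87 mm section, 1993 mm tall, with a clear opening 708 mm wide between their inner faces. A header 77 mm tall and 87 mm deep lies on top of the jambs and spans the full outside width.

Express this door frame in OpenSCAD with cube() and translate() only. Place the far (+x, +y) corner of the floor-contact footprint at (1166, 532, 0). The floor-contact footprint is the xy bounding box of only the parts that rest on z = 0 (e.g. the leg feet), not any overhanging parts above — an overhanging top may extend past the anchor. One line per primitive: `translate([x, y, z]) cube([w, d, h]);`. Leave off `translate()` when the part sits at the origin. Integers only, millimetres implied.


translate([358, 445, 0]) cube([50, 87, 1993]);
translate([1116, 445, 0]) cube([50, 87, 1993]);
translate([358, 445, 1993]) cube([808, 87, 77]);


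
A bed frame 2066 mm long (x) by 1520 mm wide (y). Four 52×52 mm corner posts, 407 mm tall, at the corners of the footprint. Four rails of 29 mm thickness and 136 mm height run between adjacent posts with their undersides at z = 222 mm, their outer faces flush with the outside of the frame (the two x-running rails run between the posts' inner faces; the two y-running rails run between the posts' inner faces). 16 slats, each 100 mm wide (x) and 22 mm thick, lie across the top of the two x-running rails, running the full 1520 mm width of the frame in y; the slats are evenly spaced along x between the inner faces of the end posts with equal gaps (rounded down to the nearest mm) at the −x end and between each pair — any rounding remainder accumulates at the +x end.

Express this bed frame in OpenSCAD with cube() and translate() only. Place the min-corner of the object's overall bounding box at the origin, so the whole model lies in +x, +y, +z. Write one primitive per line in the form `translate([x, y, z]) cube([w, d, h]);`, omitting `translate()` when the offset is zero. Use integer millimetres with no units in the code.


cube([52, 52, 407]);
translate([0, 1468, 0]) cube([52, 52, 407]);
translate([2014, 0, 0]) cube([52, 52, 407]);
translate([2014, 1468, 0]) cube([52, 52, 407]);
translate([52, 0, 222]) cube([1962, 29, 136]);
translate([52, 1491, 222]) cube([1962, 29, 136]);
translate([0, 52, 222]) cube([29, 1416, 136]);
translate([2037, 52, 222]) cube([29, 1416, 136]);
translate([73, 0, 358]) cube([100, 1520, 22]);
translate([194, 0, 358]) cube([100, 1520, 22]);
translate([315, 0, 358]) cube([100, 1520, 22]);
translate([436, 0, 358]) cube([100, 1520, 22]);
translate([557, 0, 358]) cube([100, 1520, 22]);
translate([678, 0, 358]) cube([100, 1520, 22]);
translate([799, 0, 358]) cube([100, 1520, 22]);
translate([920, 0, 358]) cube([100, 1520, 22]);
translate([1041, 0, 358]) cube([100, 1520, 22]);
translate([1162, 0, 358]) cube([100, 1520, 22]);
translate([1283, 0, 358]) cube([100, 1520, 22]);
translate([1404, 0, 358]) cube([100, 1520, 22]);
translate([1525, 0, 358]) cube([100, 1520, 22]);
translate([1646, 0, 358]) cube([100, 1520, 22]);
translate([1767, 0, 358]) cube([100, 1520, 22]);
translate([1888, 0, 358]) cube([100, 1520, 22]);


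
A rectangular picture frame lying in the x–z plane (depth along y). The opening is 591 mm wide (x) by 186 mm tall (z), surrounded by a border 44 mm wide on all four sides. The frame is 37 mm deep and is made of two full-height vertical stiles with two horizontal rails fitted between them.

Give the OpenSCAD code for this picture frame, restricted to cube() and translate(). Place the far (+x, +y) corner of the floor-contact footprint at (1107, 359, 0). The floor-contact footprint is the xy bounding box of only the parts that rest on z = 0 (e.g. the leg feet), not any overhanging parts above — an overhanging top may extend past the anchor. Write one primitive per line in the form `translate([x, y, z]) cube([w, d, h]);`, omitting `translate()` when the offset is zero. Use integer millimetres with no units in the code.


translate([428, 322, 0]) cube([44, 37, 274]);
translate([1063, 322, 0]) cube([44, 37, 274]);
translate([472, 322, 0]) cube([591, 37, 44]);
translate([472, 322, 230]) cube([591, 37, 44]);


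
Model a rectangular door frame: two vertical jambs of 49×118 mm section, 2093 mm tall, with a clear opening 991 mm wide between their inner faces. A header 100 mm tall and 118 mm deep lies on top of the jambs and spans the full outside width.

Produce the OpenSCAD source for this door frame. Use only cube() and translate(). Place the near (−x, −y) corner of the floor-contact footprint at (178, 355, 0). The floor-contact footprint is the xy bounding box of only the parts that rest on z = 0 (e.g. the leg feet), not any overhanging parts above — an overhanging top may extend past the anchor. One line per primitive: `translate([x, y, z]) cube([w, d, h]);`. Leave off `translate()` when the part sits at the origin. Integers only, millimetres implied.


translate([178, 355, 0]) cube([49, 118, 2093]);
translate([1218, 355, 0]) cube([49, 118, 2093]);
translate([178, 355, 2093]) cube([1089, 118, 100]);


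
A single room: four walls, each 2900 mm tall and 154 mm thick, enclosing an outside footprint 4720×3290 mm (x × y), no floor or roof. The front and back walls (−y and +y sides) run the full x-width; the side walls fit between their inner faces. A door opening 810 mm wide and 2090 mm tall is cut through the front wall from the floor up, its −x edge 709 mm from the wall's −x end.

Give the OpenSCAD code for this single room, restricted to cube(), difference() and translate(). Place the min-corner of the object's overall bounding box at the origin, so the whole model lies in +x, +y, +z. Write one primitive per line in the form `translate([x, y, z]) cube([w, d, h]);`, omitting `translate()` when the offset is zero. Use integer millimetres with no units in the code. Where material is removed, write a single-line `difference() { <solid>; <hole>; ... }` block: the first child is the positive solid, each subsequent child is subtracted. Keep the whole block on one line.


difference() { cube([4720, 154, 2900]); translate([709, 0, 0]) cube([810, 154, 2090]); }
translate([0, 3136, 0]) cube([4720, 154, 2900]);
translate([0, 154, 0]) cube([154, 2982, 2900]);
translate([4566, 154, 0]) cube([154, 2982, 2900]);


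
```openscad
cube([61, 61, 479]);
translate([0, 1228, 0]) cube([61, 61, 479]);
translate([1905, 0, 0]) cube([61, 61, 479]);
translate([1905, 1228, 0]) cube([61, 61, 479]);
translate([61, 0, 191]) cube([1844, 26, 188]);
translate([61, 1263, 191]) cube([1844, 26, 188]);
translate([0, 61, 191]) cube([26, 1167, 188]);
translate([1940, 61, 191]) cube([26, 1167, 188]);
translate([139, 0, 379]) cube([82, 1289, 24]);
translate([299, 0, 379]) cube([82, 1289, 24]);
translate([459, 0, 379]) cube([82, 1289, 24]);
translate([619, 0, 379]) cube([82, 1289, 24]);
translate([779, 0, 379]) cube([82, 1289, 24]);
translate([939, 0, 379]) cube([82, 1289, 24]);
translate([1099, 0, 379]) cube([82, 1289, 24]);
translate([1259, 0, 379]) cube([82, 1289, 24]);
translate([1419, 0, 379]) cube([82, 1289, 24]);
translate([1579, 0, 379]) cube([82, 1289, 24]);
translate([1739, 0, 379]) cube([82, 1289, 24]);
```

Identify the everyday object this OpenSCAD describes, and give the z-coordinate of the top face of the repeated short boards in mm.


A bed frame. The slat-top height is 403 mm.

Four posts, four rails, and a row of slats — a bed frame. Slats sit on the rails at z = 191 + 188 = 379; with slat thickness 24, the top is 403 mm.


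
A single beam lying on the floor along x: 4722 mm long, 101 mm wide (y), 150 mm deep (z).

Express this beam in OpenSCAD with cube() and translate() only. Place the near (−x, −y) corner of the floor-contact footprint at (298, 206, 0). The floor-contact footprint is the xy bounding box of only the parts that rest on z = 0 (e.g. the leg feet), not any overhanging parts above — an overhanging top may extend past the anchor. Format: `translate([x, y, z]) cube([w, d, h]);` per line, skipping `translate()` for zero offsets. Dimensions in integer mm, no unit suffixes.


translate([298, 206, 0]) cube([4722, 101, 150]);


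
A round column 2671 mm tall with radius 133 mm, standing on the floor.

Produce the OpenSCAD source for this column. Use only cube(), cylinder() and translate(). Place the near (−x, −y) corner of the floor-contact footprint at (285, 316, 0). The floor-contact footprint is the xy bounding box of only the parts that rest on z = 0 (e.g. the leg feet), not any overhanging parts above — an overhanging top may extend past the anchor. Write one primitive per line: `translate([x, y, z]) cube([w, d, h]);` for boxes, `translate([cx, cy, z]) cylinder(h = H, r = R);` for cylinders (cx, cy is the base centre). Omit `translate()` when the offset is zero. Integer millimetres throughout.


translate([418, 449, 0]) cylinder(h = 2671, r = 133);


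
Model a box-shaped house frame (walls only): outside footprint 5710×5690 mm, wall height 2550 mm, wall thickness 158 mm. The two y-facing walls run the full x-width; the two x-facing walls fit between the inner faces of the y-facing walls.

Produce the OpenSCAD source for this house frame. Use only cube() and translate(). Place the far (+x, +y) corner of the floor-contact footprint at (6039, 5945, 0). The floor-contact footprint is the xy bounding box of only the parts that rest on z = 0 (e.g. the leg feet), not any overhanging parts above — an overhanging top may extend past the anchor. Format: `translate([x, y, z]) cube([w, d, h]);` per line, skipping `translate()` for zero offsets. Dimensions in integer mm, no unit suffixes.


translate([329, 255, 0]) cube([5710, 158, 2550]);
translate([329, 5787, 0]) cube([5710, 158, 2550]);
translate([329, 413, 0]) cube([158, 5374, 2550]);
translate([5881, 413, 0]) cube([158, 5374, 2550]);


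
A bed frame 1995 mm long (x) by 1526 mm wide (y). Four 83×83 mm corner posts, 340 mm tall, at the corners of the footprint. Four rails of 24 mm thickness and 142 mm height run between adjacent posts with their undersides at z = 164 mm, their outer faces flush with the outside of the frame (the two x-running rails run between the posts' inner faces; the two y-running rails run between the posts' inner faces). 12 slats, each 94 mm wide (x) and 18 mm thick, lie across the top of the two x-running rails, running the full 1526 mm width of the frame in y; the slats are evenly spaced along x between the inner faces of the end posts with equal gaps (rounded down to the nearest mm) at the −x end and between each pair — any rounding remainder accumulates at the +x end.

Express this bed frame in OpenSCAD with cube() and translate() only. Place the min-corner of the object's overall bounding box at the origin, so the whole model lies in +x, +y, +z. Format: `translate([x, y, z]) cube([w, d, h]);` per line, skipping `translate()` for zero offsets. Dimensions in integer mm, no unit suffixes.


cube([83, 83, 340]);
translate([0, 1443, 0]) cube([83, 83, 340]);
translate([1912, 0, 0]) cube([83, 83, 340]);
translate([1912, 1443, 0]) cube([83, 83, 340]);
translate([83, 0, 164]) cube([1829, 24, 142]);
translate([83, 1502, 164]) cube([1829, 24, 142]);
translate([0, 83, 164]) cube([24, 1360, 142]);
translate([1971, 83, 164]) cube([24, 1360, 142]);
translate([136, 0, 306]) cube([94, 1526, 18]);
translate([283, 0, 306]) cube([94, 1526, 18]);
translate([430, 0, 306]) cube([94, 1526, 18]);
translate([577, 0, 306]) cube([94, 1526, 18]);
translate([724, 0, 306]) cube([94, 1526, 18]);
translate([871, 0, 306]) cube([94, 1526, 18]);
translate([1018, 0, 306]) cube([94, 1526, 18]);
translate([1165, 0, 306]) cube([94, 1526, 18]);
translate([1312, 0, 306]) cube([94, 1526, 18]);
translate([1459, 0, 306]) cube([94, 1526, 18]);
translate([1606, 0, 306]) cube([94, 1526, 18]);
translate([1753, 0, 306]) cube([94, 1526, 18]);


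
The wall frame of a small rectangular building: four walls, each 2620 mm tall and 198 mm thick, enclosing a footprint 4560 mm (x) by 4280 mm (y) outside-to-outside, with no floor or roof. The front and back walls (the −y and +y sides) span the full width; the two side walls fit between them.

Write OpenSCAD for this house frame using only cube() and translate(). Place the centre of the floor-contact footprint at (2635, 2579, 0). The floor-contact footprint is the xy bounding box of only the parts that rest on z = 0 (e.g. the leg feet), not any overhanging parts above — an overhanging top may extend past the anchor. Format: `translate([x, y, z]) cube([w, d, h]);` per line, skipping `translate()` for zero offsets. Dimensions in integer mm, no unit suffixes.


translate([355, 439, 0]) cube([4560, 198, 2620]);
translate([355, 4521, 0]) cube([4560, 198, 2620]);
translate([355, 637, 0]) cube([198, 3884, 2620]);
translate([4717, 637, 0]) cube([198, 3884, 2620]);


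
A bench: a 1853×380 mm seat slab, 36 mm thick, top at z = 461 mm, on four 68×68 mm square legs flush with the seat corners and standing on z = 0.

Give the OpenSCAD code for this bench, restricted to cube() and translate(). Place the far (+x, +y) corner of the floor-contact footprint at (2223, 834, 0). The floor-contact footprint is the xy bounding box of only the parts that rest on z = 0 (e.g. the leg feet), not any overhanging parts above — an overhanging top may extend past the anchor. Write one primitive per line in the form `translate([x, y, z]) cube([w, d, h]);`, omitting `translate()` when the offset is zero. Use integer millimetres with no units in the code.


translate([370, 454, 425]) cube([1853, 380, 36]);
translate([370, 454, 0]) cube([68, 68, 425]);
translate([370, 766, 0]) cube([68, 68, 425]);
translate([2155, 454, 0]) cube([68, 68, 425]);
translate([2155, 766, 0]) cube([68, 68, 425]);


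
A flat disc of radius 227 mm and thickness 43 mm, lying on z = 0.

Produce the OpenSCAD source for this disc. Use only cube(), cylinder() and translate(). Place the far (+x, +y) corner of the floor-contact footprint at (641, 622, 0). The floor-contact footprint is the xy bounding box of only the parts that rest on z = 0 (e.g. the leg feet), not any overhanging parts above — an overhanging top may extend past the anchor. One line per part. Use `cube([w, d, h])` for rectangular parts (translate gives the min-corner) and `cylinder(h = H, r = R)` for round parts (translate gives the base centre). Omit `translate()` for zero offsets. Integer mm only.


translate([414, 395, 0]) cylinder(h = 43, r = 227);


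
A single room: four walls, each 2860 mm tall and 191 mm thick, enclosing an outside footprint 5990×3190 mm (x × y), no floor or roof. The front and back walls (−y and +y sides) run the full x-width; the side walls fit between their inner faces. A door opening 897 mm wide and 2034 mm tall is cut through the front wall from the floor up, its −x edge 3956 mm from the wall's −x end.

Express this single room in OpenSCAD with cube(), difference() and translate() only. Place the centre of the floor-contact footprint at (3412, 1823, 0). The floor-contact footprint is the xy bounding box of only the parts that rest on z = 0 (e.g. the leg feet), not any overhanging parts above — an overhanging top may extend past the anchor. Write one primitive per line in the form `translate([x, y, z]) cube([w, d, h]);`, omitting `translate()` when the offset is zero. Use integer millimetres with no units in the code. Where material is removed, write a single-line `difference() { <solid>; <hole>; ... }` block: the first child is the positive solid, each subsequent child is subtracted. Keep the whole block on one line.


difference() { translate([417, 228, 0]) cube([5990, 191, 2860]); translate([4373, 228, 0]) cube([897, 191, 2034]); }
translate([417, 3227, 0]) cube([5990, 191, 2860]);
translate([417, 419, 0]) cube([191, 2808, 2860]);
translate([6216, 419, 0]) cube([191, 2808, 2860]);
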